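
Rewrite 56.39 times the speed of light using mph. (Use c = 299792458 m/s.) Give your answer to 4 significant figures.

1 c = 6.70617e+8 miles per hour.
So 56.39 × 6.70617e+8 ≈ 3.782e+10 mph.

3.782e+10 mph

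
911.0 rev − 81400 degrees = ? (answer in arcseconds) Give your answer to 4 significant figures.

8.876e+8 arcsec

911.0 rev = 1.18066e+9 arcsec and 81400 ° = 2.93040e+8 arcsec.
1.18066e+9 − 2.93040e+8 ≈ 8.876e+8 arcsec.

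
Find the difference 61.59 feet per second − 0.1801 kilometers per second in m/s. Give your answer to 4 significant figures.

61.59 ft/s = 18.7726 m/s and 0.1801 km/s = 180.100 m/s.
18.7726 − 180.100 ≈ -161.3 m/s.

-161.3 m/s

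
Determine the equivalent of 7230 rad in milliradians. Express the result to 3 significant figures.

7.23e+6 milliradians

1 radian = 1000.00 mrad.
Then 7230 × 1000.00 ≈ 7.23e+6 mrad.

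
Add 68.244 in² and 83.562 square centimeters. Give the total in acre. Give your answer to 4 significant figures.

1.294e-5 acres

68.244 in² = 1.08796e-5 acre and 83.562 cm² = 2.06486e-6 acre.
1.08796e-5 + 2.06486e-6 ≈ 1.294e-5 acre.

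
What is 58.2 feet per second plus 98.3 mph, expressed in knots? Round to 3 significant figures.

120 kn

58.2 ft/s = 34.4826 kn and 98.3 mph = 85.4204 kn.
34.4826 + 85.4204 ≈ 120 kn.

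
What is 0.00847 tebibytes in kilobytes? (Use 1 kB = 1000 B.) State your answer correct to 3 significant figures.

1 tebibyte = 1.09951 × 10^9 kB.
So 0.00847 × 1.09951 × 10^9 ≈ 9.31 × 10^6 kB.

9.31 × 10^6 kilobytes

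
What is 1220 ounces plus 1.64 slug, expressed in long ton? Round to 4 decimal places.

0.0576 long ton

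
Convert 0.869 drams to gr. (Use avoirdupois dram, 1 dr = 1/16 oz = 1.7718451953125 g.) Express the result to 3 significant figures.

23.8 gr

1 dr = 27.34375 grains.
Thus 0.869 × 27.34375 ≈ 23.8 gr.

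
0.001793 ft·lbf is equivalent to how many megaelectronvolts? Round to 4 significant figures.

1.517e+10 MeV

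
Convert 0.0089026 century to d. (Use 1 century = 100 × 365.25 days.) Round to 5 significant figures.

325.17 days

1 century = 36525.0 days.
Then 0.0089026 × 36525.0 ≈ 325.17 d.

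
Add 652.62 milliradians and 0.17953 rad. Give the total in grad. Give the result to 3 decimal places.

52.976 grad

652.62 mrad = 41.5471 grad and 0.17953 rad = 11.4292 grad.
41.5471 + 11.4292 ≈ 52.976 grad.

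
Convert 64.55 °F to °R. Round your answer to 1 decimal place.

°R = °F + 459.67.
Applying the formula gives 524.2 °R.

524.2 °R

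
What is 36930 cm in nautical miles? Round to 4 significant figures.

1 centimeter = 5.39957e-6 nmi.
So 36930 × 5.39957e-6 ≈ 0.1994 nmi.

0.1994 nmi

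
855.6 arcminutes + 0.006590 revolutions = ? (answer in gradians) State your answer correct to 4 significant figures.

18.48 gradians

855.6 arcmin = 15.8444 grad and 0.006590 rev = 2.63600 grad.
15.8444 + 2.63600 ≈ 18.48 grad.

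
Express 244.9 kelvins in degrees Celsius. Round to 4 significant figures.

-28.25 degrees Celsius

K = °C + 273.15.
Applying the formula gives -28.25 °C.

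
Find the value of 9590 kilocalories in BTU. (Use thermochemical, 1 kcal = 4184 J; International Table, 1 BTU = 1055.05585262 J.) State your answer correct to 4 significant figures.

38030 BTU

1 kcal = 3.96567 BTU.
So 9590 × 3.96567 ≈ 38030 BTU.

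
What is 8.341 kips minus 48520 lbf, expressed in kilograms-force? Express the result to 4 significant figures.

-18220 kilograms-force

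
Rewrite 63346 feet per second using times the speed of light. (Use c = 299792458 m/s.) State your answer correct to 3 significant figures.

6.44 × 10^-5 c

1 foot per second = 1.01670 × 10^-9 c.
So 63346 × 1.01670 × 10^-9 ≈ 6.44 × 10^-5 c.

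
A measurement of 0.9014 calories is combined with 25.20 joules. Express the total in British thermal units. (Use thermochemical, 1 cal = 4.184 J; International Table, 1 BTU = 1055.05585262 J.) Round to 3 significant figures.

0.9014 cal = 0.00357465 BTU and 25.20 J = 0.0238850 BTU.
0.00357465 + 0.0238850 ≈ 0.0275 BTU.

0.0275 BTU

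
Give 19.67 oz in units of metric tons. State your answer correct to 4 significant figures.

1 oz = 2.83495 × 10^-5 t.
19.67 × 2.83495 × 10^-5 ≈ 0.0005576 t.

0.0005576 t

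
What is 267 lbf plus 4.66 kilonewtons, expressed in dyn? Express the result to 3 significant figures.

267 lbf = 1.18768 × 10^8 dyn and 4.66 kN = 4.66000 × 10^8 dyn.
1.18768 × 10^8 + 4.66000 × 10^8 ≈ 5.85 × 10^8 dyn.

5.85 × 10^8 dyn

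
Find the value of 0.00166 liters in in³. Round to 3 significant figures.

1 L = 61.0237 in³.
So 0.00166 × 61.0237 ≈ 0.101 in³.

0.101 in³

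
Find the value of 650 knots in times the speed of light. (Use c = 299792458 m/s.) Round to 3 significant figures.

1 kn = 1.71600e-9 c.
So 650 × 1.71600e-9 ≈ 1.12e-6 c.

1.12e-6 c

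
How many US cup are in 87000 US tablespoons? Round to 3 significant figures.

5440 US cup

1 US tablespoon = 0.0625000 US cup.
So 87000 × 0.0625000 ≈ 5440 US cup.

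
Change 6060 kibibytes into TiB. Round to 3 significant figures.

5.64 × 10^-6 TiB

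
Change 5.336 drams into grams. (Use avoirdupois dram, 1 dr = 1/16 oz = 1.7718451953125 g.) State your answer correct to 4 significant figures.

1 dr = 1.77185 g.
5.336 × 1.77185 ≈ 9.455 g.

9.455 g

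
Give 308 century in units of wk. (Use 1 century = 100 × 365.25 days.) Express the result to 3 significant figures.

1 century = 5217.86 weeks.
Thus 308 × 5217.86 ≈ 1.61e+6 wk.

1.61e+6 weeks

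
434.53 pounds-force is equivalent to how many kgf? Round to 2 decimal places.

197.10 kgf

1 lbf = 0.453592 kilograms-force.
Thus 434.53 × 0.453592 ≈ 197.10 kgf.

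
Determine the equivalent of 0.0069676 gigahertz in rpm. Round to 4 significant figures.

4.181e+8 rpm

1 gigahertz = 6.00000e+10 revolutions per minute.
Thus 0.0069676 × 6.00000e+10 ≈ 4.181e+8 rpm.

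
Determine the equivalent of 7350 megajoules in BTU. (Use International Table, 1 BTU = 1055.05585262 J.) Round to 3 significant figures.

6.97 × 10^6 British thermal units

1 MJ = 947.817 British thermal units.
Thus 7350 × 947.817 ≈ 6.97 × 10^6 BTU.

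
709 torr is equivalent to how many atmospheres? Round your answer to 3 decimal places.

1 torr = 0.00131579 atm.
So 709 × 0.00131579 ≈ 0.933 atm.

0.933 atm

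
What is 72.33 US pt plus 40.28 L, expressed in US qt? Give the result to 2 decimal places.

72.33 US pt = 36.1650 US qt and 40.28 L = 42.5634 US qt.
36.1650 + 42.5634 ≈ 78.73 US qt.

78.73 US qt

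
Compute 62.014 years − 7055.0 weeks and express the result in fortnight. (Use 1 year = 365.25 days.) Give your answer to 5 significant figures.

-1909.6 fortnights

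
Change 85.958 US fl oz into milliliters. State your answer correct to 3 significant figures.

2540 mL

1 US fl oz = 29.5735 mL.
Then 85.958 × 29.5735 ≈ 2540 mL.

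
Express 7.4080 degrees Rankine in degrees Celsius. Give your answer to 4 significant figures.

°R = (°C + 273.15) × 9/5.
Applying the formula gives -269.0 °C.

-269.0 °C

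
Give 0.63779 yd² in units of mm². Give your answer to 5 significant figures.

533270 mm²

1 square yard = 836127 square millimeters.
Then 0.63779 × 836127 ≈ 533270 mm².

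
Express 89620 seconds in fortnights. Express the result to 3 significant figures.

1 s = 8.26720e-7 fortnight.
So 89620 × 8.26720e-7 ≈ 0.0741 fortnight.

0.0741 fortnight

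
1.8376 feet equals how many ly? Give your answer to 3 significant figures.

5.92 × 10^-17 light-years

1 foot = 3.22174 × 10^-17 light-years.
Thus 1.8376 × 3.22174 × 10^-17 ≈ 5.92 × 10^-17 ly.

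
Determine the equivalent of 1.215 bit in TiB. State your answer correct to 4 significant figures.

1.381e-13 TiB

1 bit = 1.13687e-13 TiB.
Then 1.215 × 1.13687e-13 ≈ 1.381e-13 TiB.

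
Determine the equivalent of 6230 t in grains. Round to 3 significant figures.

1 t = 1.54324 × 10^7 gr.
Thus 6230 × 1.54324 × 10^7 ≈ 9.61 × 10^10 gr.

9.61 × 10^10 gr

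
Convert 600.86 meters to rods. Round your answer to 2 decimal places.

1 meter = 0.198839 rod.
Thus 600.86 × 0.198839 ≈ 119.47 rod.

119.47 rods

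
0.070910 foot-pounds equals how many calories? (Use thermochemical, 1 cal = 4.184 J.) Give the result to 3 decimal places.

0.023 calories

1 foot-pound = 0.324048 cal.
So 0.070910 × 0.324048 ≈ 0.023 cal.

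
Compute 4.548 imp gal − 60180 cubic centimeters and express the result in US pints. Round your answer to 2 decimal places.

-83.49 US pints

4.548 imp gal = 43.6954 US pt and 60180 cm³ = 127.183 US pt.
43.6954 − 127.183 ≈ -83.49 US pt.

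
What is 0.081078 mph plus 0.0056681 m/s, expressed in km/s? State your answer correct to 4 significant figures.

4.191e-5 km/s

0.081078 mph = 3.62451e-5 km/s and 0.0056681 m/s = 5.66810e-6 km/s.
3.62451e-5 + 5.66810e-6 ≈ 4.191e-5 km/s.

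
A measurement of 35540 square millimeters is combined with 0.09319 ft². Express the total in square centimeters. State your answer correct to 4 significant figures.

35540 mm² = 355.400 cm² and 0.09319 ft² = 86.5763 cm².
355.400 + 86.5763 ≈ 442.0 cm².

442.0 square centimeters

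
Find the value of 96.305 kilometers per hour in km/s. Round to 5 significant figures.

0.026751 km/s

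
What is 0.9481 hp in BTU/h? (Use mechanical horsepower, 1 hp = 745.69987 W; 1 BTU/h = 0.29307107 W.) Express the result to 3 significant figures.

1 horsepower = 2544.43 BTU/h.
So 0.9481 × 2544.43 ≈ 2410 BTU/h.

2410 BTU/h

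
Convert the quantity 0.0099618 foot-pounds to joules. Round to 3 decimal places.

0.014 joules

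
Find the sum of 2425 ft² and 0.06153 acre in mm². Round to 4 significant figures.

4.743e+8 mm²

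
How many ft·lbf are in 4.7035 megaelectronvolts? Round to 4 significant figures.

5.558 × 10^-13 ft·lbf

1 megaelectronvolt = 1.18170 × 10^-13 foot-pounds.
So 4.7035 × 1.18170 × 10^-13 ≈ 5.558 × 10^-13 ft·lbf.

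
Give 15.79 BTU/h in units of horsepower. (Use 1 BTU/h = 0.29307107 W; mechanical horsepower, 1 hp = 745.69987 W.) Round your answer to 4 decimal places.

0.0062 hp

1 BTU/h = 0.000393015 horsepower.
Thus 15.79 × 0.000393015 ≈ 0.0062 hp.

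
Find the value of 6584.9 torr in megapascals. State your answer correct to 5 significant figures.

0.87791 MPa

1 torr = 0.000133322 MPa.
So 6584.9 × 0.000133322 ≈ 0.87791 MPa.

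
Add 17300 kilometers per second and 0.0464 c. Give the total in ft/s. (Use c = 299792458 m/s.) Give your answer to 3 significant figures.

1.02e+8 ft/s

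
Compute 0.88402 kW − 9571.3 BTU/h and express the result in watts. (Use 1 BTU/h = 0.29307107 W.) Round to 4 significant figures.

-1921 watts

0.88402 kW = 884.020 W and 9571.3 BTU/h = 2805.07 W.
884.020 − 2805.07 ≈ -1921 W.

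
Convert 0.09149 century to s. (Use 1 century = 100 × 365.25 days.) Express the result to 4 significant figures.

2.887e+8 seconds

1 century = 3.15576e+9 seconds.
So 0.09149 × 3.15576e+9 ≈ 2.887e+8 s.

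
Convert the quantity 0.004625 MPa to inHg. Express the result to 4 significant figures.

1.366 inHg

1 megapascal = 295.300 inHg.
Then 0.004625 × 295.300 ≈ 1.366 inHg.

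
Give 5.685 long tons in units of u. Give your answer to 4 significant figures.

1 long ton = 6.11878 × 10^29 u.
So 5.685 × 6.11878 × 10^29 ≈ 3.479 × 10^30 u.

3.479 × 10^30 atomic mass units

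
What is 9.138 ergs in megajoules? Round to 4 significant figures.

9.138 × 10^-13 megajoules

1 erg = 1.00000 × 10^-13 megajoules.
9.138 × 1.00000 × 10^-13 ≈ 9.138 × 10^-13 MJ.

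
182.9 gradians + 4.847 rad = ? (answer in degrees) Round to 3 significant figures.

442 °

182.9 grad = 164.610 ° and 4.847 rad = 277.713 °.
164.610 + 277.713 ≈ 442 °.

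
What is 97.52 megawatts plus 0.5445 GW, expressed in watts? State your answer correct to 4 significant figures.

6.420e+8 watts

97.52 MW = 9.75200e+7 W and 0.5445 GW = 5.44500e+8 W.
9.75200e+7 + 5.44500e+8 ≈ 6.420e+8 W.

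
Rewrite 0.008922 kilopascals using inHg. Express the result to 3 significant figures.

1 kPa = 0.295300 inches of mercury.
Then 0.008922 × 0.295300 ≈ 0.00263 inHg.

0.00263 inHg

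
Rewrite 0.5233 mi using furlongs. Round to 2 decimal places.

4.19 furlong

1 mi = 8.00000 furlongs.
Thus 0.5233 × 8.00000 ≈ 4.19 furlong.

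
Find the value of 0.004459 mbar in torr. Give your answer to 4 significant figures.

0.003345 torr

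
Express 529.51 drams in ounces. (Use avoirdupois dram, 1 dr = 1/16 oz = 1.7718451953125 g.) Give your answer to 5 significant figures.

33.094 ounces

1 dr = 0.0625000 ounces.
Thus 529.51 × 0.0625000 ≈ 33.094 oz.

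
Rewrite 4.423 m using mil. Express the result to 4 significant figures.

174100 mils

1 meter = 39370.1 mil.
Then 4.423 × 39370.1 ≈ 174100 mil.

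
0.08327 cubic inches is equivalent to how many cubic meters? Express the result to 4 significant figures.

1 cubic inch = 1.63871e-5 cubic meters.
Then 0.08327 × 1.63871e-5 ≈ 1.365e-6 m³.

1.365e-6 m³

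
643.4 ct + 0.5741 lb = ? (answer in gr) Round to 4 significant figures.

6005 gr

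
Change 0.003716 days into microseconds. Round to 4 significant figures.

1 day = 8.64000 × 10^10 microseconds.
Then 0.003716 × 8.64000 × 10^10 ≈ 3.211 × 10^8 μs.

3.211 × 10^8 μs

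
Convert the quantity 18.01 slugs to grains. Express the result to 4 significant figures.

4.056 × 10^6 gr

1 slug = 225218 grains.
So 18.01 × 225218 ≈ 4.056 × 10^6 gr.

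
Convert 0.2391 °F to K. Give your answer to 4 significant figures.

K = (°F + 459.67) × 5/9.
Applying the formula gives 255.5 K.

255.5 K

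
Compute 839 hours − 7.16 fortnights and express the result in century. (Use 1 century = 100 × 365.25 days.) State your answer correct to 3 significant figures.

-0.00179 centuries

839 h = 0.000957107 century and 7.16 fortnight = 0.00274442 century.
0.000957107 − 0.00274442 ≈ -0.00179 century.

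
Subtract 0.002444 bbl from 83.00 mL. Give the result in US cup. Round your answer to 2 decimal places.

-1.29 US cup

83.00 mL = 0.350820 US cup and 0.002444 bbl = 1.64237 US cup.
0.350820 − 1.64237 ≈ -1.29 US cup.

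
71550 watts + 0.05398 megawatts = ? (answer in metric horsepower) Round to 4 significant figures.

71550 W = 97.2809 PS and 0.05398 MW = 73.3924 PS.
97.2809 + 73.3924 ≈ 170.7 PS.

170.7 PS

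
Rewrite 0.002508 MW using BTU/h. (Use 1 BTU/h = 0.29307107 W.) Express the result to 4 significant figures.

8558 BTU/h

1 MW = 3.41214 × 10^6 BTU per hour.
So 0.002508 × 3.41214 × 10^6 ≈ 8558 BTU/h.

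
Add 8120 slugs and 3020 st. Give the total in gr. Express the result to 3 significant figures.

8120 slug = 1.82877 × 10^9 gr and 3020 st = 2.95960 × 10^8 gr.
1.82877 × 10^9 + 2.95960 × 10^8 ≈ 2.12 × 10^9 gr.

2.12 × 10^9 gr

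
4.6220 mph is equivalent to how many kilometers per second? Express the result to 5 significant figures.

0.0020662 km/s

1 mile per hour = 0.000447040 kilometers per second.
4.6220 × 0.000447040 ≈ 0.0020662 km/s.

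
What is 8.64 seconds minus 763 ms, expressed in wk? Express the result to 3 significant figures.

1.30e-5 weeks

8.64 s = 1.42857e-5 wk and 763 ms = 1.26157e-6 wk.
1.42857e-5 − 1.26157e-6 ≈ 1.30e-5 wk.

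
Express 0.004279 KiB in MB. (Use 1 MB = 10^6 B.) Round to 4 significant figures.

1 KiB = 0.00102400 MB.
Thus 0.004279 × 0.00102400 ≈ 4.382 × 10^-6 MB.

4.382 × 10^-6 MB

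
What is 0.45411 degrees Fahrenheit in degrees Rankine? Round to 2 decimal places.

°R = °F + 459.67.
Applying the formula gives 460.12 °R.

460.12 °R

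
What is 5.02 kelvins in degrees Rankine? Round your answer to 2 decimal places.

9.04 degrees Rankine

°R = K × 9/5.
Applying the formula gives 9.04 °R.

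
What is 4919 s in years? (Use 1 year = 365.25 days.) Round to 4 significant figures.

0.0001559 yr

1 s = 3.16881 × 10^-8 yr.
So 4919 × 3.16881 × 10^-8 ≈ 0.0001559 yr.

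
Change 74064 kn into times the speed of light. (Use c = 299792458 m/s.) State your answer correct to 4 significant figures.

0.0001271 c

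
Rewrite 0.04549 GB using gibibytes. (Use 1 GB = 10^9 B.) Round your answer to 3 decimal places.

0.042 GiB

1 GB = 0.931323 gibibytes.
0.04549 × 0.931323 ≈ 0.042 GiB.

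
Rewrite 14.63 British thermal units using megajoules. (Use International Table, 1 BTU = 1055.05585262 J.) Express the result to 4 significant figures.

0.01544 MJ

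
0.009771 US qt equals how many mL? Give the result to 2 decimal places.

1 US qt = 946.353 mL.
Thus 0.009771 × 946.353 ≈ 9.25 mL.

9.25 mL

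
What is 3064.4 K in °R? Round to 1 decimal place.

°R = K × 9/5.
Applying the formula gives 5515.9 °R.

5515.9 degrees Rankine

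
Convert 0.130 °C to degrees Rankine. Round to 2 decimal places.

491.90 degrees Rankine

°R = (°C + 273.15) × 9/5.
Applying the formula gives 491.90 °R.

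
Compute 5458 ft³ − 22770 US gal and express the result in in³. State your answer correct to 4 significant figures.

5458 ft³ = 9.43142 × 10^6 in³ and 22770 US gal = 5.25987 × 10^6 in³.
9.43142 × 10^6 − 5.25987 × 10^6 ≈ 4.172 × 10^6 in³.

4.172 × 10^6 in³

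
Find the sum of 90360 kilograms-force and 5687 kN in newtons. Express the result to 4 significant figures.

6.573 × 10^6 newtons

90360 kgf = 886129 N and 5687 kN = 5.68700 × 10^6 N.
886129 + 5.68700 × 10^6 ≈ 6.573 × 10^6 N.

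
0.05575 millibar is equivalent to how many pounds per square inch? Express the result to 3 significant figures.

1 mbar = 0.0145038 pounds per square inch.
Thus 0.05575 × 0.0145038 ≈ 0.000809 psi.

0.000809 psi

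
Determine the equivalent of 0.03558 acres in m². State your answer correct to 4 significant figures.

1 acre = 4046.86 square meters.
Then 0.03558 × 4046.86 ≈ 144.0 m².

144.0 square meters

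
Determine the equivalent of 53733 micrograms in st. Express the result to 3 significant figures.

1 μg = 1.57473e-10 stone.
Thus 53733 × 1.57473e-10 ≈ 8.46e-6 st.

8.46e-6 st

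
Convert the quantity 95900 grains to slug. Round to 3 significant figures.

1 gr = 4.44014e-6 slug.
95900 × 4.44014e-6 ≈ 0.426 slug.

0.426 slug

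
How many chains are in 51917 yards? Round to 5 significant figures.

2359.9 chain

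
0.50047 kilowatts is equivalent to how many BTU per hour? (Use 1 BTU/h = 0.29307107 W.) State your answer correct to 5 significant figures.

1707.7 BTU/h

1 kW = 3412.14 BTU per hour.
Then 0.50047 × 3412.14 ≈ 1707.7 BTU/h.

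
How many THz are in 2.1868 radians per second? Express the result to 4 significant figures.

1 radian per second = 1.59155e-13 terahertz.
Thus 2.1868 × 1.59155e-13 ≈ 3.480e-13 THz.

3.480e-13 terahertz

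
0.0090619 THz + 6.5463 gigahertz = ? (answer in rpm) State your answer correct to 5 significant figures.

9.3649 × 10^11 rpm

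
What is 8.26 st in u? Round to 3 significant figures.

3.16e+28 u

1 st = 3.82424e+27 u.
8.26 × 3.82424e+27 ≈ 3.16e+28 u.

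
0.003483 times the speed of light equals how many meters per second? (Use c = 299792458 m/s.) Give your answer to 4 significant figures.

1 speed of light = 2.99792 × 10^8 meters per second.
0.003483 × 2.99792 × 10^8 ≈ 1.044 × 10^6 m/s.

1.044 × 10^6 m/s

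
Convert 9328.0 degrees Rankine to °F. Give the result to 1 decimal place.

8868.3 degrees Fahrenheit

°R = °F + 459.67.
Applying the formula gives 8868.3 °F.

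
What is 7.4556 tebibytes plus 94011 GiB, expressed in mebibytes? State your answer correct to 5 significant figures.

1.0409e+8 MiB

7.4556 TiB = 7.81776e+6 MiB and 94011 GiB = 9.62673e+7 MiB.
7.81776e+6 + 9.62673e+7 ≈ 1.0409e+8 MiB.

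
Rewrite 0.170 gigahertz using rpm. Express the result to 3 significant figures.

1 GHz = 6.00000e+10 rpm.
So 0.170 × 6.00000e+10 ≈ 1.02e+10 rpm.

1.02e+10 rpm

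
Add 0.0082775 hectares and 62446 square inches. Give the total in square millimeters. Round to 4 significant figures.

1.231 × 10^8 square millimeters

0.0082775 ha = 8.27750 × 10^7 mm² and 62446 in² = 4.02877 × 10^7 mm².
8.27750 × 10^7 + 4.02877 × 10^7 ≈ 1.231 × 10^8 mm².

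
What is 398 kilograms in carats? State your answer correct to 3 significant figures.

1.99e+6 carats

1 kg = 5000.00 ct.
So 398 × 5000.00 ≈ 1.99e+6 ct.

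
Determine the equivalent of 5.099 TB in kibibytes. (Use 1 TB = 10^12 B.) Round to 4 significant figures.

1 TB = 9.765625e+8 kibibytes.
Thus 5.099 × 9.765625e+8 ≈ 4.979e+9 KiB.

4.979e+9 kibibytes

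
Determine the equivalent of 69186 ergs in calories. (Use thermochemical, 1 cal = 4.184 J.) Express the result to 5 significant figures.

1 erg = 2.39006 × 10^-8 cal.
Thus 69186 × 2.39006 × 10^-8 ≈ 0.0016536 cal.

0.0016536 cal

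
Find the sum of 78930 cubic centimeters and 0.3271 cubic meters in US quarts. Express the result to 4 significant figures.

429.0 US quarts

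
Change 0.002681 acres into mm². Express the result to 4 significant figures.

1.085 × 10^7 mm²

1 acre = 4.04686 × 10^9 mm².
Then 0.002681 × 4.04686 × 10^9 ≈ 1.085 × 10^7 mm².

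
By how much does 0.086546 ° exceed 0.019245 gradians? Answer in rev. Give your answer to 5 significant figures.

0.00019229 revolutions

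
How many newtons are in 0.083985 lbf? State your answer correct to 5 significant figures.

1 pound-force = 4.44822 N.
So 0.083985 × 4.44822 ≈ 0.37358 N.

0.37358 N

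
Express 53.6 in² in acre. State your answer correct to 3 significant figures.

1 square inch = 1.59423e-7 acres.
Then 53.6 × 1.59423e-7 ≈ 8.55e-6 acre.

8.55e-6 acre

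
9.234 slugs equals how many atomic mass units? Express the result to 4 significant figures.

8.115e+28 atomic mass units

1 slug = 8.78865e+27 u.
Thus 9.234 × 8.78865e+27 ≈ 8.115e+28 u.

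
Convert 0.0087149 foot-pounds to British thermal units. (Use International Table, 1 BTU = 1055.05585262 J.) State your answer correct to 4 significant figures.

1.120e-5 British thermal units

1 ft·lbf = 0.00128507 BTU.
Then 0.0087149 × 0.00128507 ≈ 1.120e-5 BTU.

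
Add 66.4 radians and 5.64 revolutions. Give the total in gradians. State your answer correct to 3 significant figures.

66.4 rad = 4227.16 grad and 5.64 rev = 2256.00 grad.
4227.16 + 2256.00 ≈ 6480 grad.

6480 grad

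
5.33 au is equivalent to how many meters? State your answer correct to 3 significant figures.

7.97e+11 m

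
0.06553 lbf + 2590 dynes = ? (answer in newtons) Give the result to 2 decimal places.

0.32 N

0.06553 lbf = 0.291492 N and 2590 dyn = 0.0259000 N.
0.291492 + 0.0259000 ≈ 0.32 N.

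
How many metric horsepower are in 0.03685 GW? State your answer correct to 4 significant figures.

50100 PS

1 gigawatt = 1.35962 × 10^6 PS.
Then 0.03685 × 1.35962 × 10^6 ≈ 50100 PS.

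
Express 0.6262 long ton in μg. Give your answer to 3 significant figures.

1 long ton = 1.01605e+12 μg.
0.6262 × 1.01605e+12 ≈ 6.36e+11 μg.

6.36e+11 micrograms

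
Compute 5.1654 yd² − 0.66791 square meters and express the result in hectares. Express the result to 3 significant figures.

0.000365 hectares

5.1654 yd² = 0.000431893 ha and 0.66791 m² = 6.67910 × 10^-5 ha.
0.000431893 − 6.67910 × 10^-5 ≈ 0.000365 ha.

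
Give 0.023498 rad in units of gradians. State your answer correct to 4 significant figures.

1 radian = 63.6620 grad.
Thus 0.023498 × 63.6620 ≈ 1.496 grad.

1.496 grad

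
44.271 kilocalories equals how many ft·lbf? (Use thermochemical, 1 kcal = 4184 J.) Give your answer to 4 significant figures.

136600 ft·lbf

1 kcal = 3085.96 foot-pounds.
Thus 44.271 × 3085.96 ≈ 136600 ft·lbf.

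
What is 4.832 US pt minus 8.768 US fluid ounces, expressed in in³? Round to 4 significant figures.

4.832 US pt = 139.524 in³ and 8.768 US fl oz = 15.8235 in³.
139.524 − 15.8235 ≈ 123.7 in³.

123.7 in³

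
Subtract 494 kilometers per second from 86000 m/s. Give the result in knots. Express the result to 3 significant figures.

-793000 kn

86000 m/s = 167171 kn and 494 km/s = 960259 kn.
167171 − 960259 ≈ -793000 kn.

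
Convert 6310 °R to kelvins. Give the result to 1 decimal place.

3505.6 kelvins

°R = K × 9/5.
Applying the formula gives 3505.6 K.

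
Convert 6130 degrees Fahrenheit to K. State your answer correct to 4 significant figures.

3661 kelvins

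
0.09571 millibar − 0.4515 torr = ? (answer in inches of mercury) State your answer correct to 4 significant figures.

-0.01495 inHg

0.09571 mbar = 0.00282631 inHg and 0.4515 torr = 0.0177756 inHg.
0.00282631 − 0.0177756 ≈ -0.01495 inHg.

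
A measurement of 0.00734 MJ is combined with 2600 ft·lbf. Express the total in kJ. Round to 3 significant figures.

10.9 kilojoules

0.00734 MJ = 7.34000 kJ and 2600 ft·lbf = 3.52513 kJ.
7.34000 + 3.52513 ≈ 10.9 kJ.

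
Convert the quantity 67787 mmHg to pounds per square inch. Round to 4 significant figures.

1 millimeter of mercury = 0.0193368 psi.
67787 × 0.0193368 ≈ 1311 psi.

1311 pounds per square inch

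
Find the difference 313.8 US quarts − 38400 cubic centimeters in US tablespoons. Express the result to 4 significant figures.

313.8 US qt = 20083.2 US tbsp and 38400 cm³ = 2596.92 US tbsp.
20083.2 − 2596.92 ≈ 17490 US tbsp.

17490 US tbsp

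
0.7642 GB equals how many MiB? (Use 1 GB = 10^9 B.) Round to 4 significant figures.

1 GB = 953.674 mebibytes.
0.7642 × 953.674 ≈ 728.8 MiB.

728.8 MiB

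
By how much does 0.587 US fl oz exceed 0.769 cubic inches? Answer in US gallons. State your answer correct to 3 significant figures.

0.00126 US gallons

0.587 US fl oz = 0.00458594 US gal and 0.769 in³ = 0.00332900 US gal.
0.00458594 − 0.00332900 ≈ 0.00126 US gal.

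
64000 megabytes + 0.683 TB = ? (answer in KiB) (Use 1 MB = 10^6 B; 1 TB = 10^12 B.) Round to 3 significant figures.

64000 MB = 6.25000e+7 KiB and 0.683 TB = 6.66992e+8 KiB.
6.25000e+7 + 6.66992e+8 ≈ 7.29e+8 KiB.

7.29e+8 kibibytes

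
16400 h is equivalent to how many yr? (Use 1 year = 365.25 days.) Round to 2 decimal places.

1 h = 0.000114077 yr.
So 16400 × 0.000114077 ≈ 1.87 yr.

1.87 yr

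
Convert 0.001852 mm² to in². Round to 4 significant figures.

2.871 × 10^-6 square inches

1 mm² = 0.00155000 in².
So 0.001852 × 0.00155000 ≈ 2.871 × 10^-6 in².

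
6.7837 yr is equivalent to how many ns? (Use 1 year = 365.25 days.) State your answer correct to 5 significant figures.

2.1408 × 10^17 nanoseconds

1 yr = 3.15576 × 10^16 nanoseconds.
6.7837 × 3.15576 × 10^16 ≈ 2.1408 × 10^17 ns.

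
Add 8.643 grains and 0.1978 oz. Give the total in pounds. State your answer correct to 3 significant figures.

0.0136 lb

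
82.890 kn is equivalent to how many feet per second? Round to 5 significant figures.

1 knot = 1.68781 feet per second.
So 82.890 × 1.68781 ≈ 139.90 ft/s.

139.90 feet per second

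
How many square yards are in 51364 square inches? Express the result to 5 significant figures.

39.633 square yards

1 square inch = 0.000771605 yd².
Then 51364 × 0.000771605 ≈ 39.633 yd².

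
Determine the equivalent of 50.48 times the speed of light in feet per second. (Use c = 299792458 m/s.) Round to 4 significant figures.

4.965e+10 feet per second

1 c = 9.83571e+8 ft/s.
So 50.48 × 9.83571e+8 ≈ 4.965e+10 ft/s.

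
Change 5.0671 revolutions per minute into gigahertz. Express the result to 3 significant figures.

8.45 × 10^-11 gigahertz

1 rpm = 1.66667 × 10^-11 GHz.
5.0671 × 1.66667 × 10^-11 ≈ 8.45 × 10^-11 GHz.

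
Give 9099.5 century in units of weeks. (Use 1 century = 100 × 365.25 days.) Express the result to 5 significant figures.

1 century = 5217.86 weeks.
Then 9099.5 × 5217.86 ≈ 4.7480e+7 wk.

4.7480e+7 wk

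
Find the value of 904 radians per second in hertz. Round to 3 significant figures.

1 radian per second = 0.159155 Hz.
So 904 × 0.159155 ≈ 144 Hz.

144 hertz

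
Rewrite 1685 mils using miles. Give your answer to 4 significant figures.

1 mil = 1.57828e-8 mi.
1685 × 1.57828e-8 ≈ 2.659e-5 mi.

2.659e-5 mi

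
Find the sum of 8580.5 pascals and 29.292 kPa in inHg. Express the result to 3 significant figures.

11.2 inches of mercury

8580.5 Pa = 2.53382 inHg and 29.292 kPa = 8.64992 inHg.
2.53382 + 8.64992 ≈ 11.2 inHg.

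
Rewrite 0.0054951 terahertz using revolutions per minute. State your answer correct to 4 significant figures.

3.297 × 10^11 rpm

1 THz = 6.00000 × 10^13 rpm.
0.0054951 × 6.00000 × 10^13 ≈ 3.297 × 10^11 rpm.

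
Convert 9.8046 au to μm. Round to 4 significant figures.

1.467 × 10^18 micrometers

1 astronomical unit = 1.49598 × 10^17 μm.
9.8046 × 1.49598 × 10^17 ≈ 1.467 × 10^18 μm.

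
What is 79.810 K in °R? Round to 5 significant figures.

143.66 °R

°R = K × 9/5.
Applying the formula gives 143.66 °R.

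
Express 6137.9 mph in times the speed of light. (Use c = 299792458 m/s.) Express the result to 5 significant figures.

9.1526e-6 c

1 mile per hour = 1.49116e-9 c.
So 6137.9 × 1.49116e-9 ≈ 9.1526e-6 c.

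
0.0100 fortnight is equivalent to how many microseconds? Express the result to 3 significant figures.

1 fortnight = 1.20960 × 10^12 μs.
0.0100 × 1.20960 × 10^12 ≈ 1.21 × 10^10 μs.

1.21 × 10^10 microseconds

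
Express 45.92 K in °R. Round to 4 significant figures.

82.66 degrees Rankine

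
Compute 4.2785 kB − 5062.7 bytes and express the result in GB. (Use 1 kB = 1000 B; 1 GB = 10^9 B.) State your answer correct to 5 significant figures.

-7.8420e-7 GB

4.2785 kB = 4.27850e-6 GB and 5062.7 B = 5.06270e-6 GB.
4.27850e-6 − 5.06270e-6 ≈ -7.8420e-7 GB.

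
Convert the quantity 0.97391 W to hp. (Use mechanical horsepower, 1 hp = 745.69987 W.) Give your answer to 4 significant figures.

0.001306 hp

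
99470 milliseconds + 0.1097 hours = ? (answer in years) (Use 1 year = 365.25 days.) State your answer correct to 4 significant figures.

99470 ms = 3.15201e-6 yr and 0.1097 h = 1.25143e-5 yr.
3.15201e-6 + 1.25143e-5 ≈ 1.567e-5 yr.

1.567e-5 years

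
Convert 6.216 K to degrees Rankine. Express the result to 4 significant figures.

11.19 degrees Rankine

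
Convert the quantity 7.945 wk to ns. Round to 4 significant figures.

4.805 × 10^15 nanoseconds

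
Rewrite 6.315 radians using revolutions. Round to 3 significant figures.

1 radian = 0.159155 revolutions.
Thus 6.315 × 0.159155 ≈ 1.01 rev.

1.01 revolutions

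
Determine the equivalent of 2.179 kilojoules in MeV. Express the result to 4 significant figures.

1.360 × 10^16 MeV

1 kJ = 6.24151 × 10^15 MeV.
Then 2.179 × 6.24151 × 10^15 ≈ 1.360 × 10^16 MeV.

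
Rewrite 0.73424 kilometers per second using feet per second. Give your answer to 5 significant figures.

1 km/s = 3280.84 feet per second.
Then 0.73424 × 3280.84 ≈ 2408.9 ft/s.

2408.9 ft/s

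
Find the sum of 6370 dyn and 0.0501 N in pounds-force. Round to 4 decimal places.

6370 dyn = 0.0143203 lbf and 0.0501 N = 0.0112629 lbf.
0.0143203 + 0.0112629 ≈ 0.0256 lbf.

0.0256 pounds-force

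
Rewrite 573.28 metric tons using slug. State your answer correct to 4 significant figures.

39280 slug

1 metric ton = 68.5218 slug.
So 573.28 × 68.5218 ≈ 39280 slug.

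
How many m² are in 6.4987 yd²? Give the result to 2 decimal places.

1 yd² = 0.836127 m².
So 6.4987 × 0.836127 ≈ 5.43 m².

5.43 square meters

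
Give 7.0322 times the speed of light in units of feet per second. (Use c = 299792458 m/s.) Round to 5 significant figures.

6.9167e+9 feet per second

1 c = 9.83571e+8 ft/s.
Then 7.0322 × 9.83571e+8 ≈ 6.9167e+9 ft/s.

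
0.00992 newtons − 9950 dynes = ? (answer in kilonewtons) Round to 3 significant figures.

-8.96 × 10^-5 kilonewtons

0.00992 N = 9.92000 × 10^-6 kN and 9950 dyn = 9.95000 × 10^-5 kN.
9.92000 × 10^-6 − 9.95000 × 10^-5 ≈ -8.96 × 10^-5 kN.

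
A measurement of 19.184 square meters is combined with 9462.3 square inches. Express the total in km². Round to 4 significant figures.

19.184 m² = 1.91840e-5 km² and 9462.3 in² = 6.10470e-6 km².
1.91840e-5 + 6.10470e-6 ≈ 2.529e-5 km².

2.529e-5 km²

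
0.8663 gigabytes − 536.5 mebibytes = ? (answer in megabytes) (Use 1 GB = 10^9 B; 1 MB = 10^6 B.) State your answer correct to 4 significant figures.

0.8663 GB = 866.300 MB and 536.5 MiB = 562.561 MB.
866.300 − 562.561 ≈ 303.7 MB.

303.7 MB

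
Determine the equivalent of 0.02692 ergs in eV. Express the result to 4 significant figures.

1 erg = 6.24151 × 10^11 eV.
So 0.02692 × 6.24151 × 10^11 ≈ 1.680 × 10^10 eV.

1.680 × 10^10 eV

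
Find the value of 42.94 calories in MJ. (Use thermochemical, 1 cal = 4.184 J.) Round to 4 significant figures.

1 calorie = 4.18400e-6 MJ.
So 42.94 × 4.18400e-6 ≈ 0.0001797 MJ.

0.0001797 megajoules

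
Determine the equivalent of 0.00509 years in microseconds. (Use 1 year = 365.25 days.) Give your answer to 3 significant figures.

1.61e+11 μs

1 yr = 3.15576e+13 μs.
So 0.00509 × 3.15576e+13 ≈ 1.61e+11 μs.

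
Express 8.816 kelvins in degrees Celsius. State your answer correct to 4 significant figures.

K = °C + 273.15.
Applying the formula gives -264.3 °C.

-264.3 degrees Celsius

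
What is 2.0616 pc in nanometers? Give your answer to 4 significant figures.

6.361e+25 nm

1 pc = 3.08568e+25 nanometers.
2.0616 × 3.08568e+25 ≈ 6.361e+25 nm.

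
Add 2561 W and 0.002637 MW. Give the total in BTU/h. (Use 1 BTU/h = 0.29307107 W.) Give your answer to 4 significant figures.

17740 BTU/h

2561 W = 8738.49 BTU/h and 0.002637 MW = 8997.82 BTU/h.
8738.49 + 8997.82 ≈ 17740 BTU/h.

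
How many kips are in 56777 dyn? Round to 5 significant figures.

0.00012764 kips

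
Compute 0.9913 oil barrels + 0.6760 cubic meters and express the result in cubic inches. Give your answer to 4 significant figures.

0.9913 bbl = 9617.59 in³ and 0.6760 m³ = 41252.1 in³.
9617.59 + 41252.1 ≈ 50870 in³.

50870 cubic inches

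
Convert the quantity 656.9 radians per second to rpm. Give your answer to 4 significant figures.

6273 rpm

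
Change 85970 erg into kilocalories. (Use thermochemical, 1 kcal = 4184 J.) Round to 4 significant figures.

2.055 × 10^-6 kcal

1 erg = 2.39006 × 10^-11 kcal.
Then 85970 × 2.39006 × 10^-11 ≈ 2.055 × 10^-6 kcal.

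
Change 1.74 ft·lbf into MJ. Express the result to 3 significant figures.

2.36e-6 MJ

1 foot-pound = 1.35582e-6 MJ.
1.74 × 1.35582e-6 ≈ 2.36e-6 MJ.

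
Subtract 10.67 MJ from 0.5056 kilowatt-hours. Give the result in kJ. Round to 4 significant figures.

-8850 kJ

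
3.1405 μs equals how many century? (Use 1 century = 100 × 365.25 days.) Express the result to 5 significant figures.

1 microsecond = 3.16881 × 10^-16 century.
So 3.1405 × 3.16881 × 10^-16 ≈ 9.9516 × 10^-16 century.

9.9516 × 10^-16 centuries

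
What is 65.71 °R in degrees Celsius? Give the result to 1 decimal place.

°R = (°C + 273.15) × 9/5.
Applying the formula gives -236.6 °C.

-236.6 degrees Celsius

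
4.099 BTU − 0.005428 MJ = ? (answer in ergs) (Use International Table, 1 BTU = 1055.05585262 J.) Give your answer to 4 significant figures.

4.099 BTU = 4.32467 × 10^10 erg and 0.005428 MJ = 5.42800 × 10^10 erg.
4.32467 × 10^10 − 5.42800 × 10^10 ≈ -1.103 × 10^10 erg.

-1.103 × 10^10 erg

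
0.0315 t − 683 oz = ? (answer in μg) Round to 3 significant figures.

1.21 × 10^10 μg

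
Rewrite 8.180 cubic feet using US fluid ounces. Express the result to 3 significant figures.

1 ft³ = 957.506 US fl oz.
Thus 8.180 × 957.506 ≈ 7830 US fl oz.

7830 US fl oz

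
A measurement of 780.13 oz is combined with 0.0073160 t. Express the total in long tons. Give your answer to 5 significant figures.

0.028967 long ton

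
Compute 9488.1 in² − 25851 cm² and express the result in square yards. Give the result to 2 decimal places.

4.23 yd²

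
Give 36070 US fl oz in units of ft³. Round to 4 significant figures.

37.67 ft³

1 US fluid ounce = 0.00104438 cubic feet.
Thus 36070 × 0.00104438 ≈ 37.67 ft³.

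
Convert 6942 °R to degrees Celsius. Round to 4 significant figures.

°R = (°C + 273.15) × 9/5.
Applying the formula gives 3584 °C.

3584 °C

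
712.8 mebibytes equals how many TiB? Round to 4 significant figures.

0.0006798 tebibytes

1 MiB = 9.53674e-7 TiB.
712.8 × 9.53674e-7 ≈ 0.0006798 TiB.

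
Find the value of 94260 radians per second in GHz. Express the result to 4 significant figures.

1 rad/s = 1.59155 × 10^-10 gigahertz.
Thus 94260 × 1.59155 × 10^-10 ≈ 1.500 × 10^-5 GHz.

1.500 × 10^-5 gigahertz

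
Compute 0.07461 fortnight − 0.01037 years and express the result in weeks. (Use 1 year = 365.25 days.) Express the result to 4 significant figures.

-0.3919 weeks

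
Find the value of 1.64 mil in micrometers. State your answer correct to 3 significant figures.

41.7 μm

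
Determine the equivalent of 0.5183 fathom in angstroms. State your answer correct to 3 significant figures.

1 fathom = 1.82880e+10 Å.
So 0.5183 × 1.82880e+10 ≈ 9.48e+9 Å.

9.48e+9 angstroms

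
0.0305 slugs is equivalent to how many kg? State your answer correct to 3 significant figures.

0.445 kilograms

1 slug = 14.5939 kg.
Thus 0.0305 × 14.5939 ≈ 0.445 kg.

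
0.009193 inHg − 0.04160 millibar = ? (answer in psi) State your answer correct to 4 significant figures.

0.009193 inHg = 0.00451518 psi and 0.04160 mbar = 0.000603357 psi.
0.00451518 − 0.000603357 ≈ 0.003912 psi.

0.003912 pounds per square inch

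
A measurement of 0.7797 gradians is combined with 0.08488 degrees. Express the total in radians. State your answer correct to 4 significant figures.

0.01373 rad

0.7797 grad = 0.0122475 rad and 0.08488 ° = 0.00148144 rad.
0.0122475 + 0.00148144 ≈ 0.01373 rad.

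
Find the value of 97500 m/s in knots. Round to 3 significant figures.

1 meter per second = 1.94384 knots.
Thus 97500 × 1.94384 ≈ 190000 kn.

190000 kn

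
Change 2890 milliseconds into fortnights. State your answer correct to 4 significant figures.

2.389e-6 fortnight

1 ms = 8.26720e-10 fortnights.
2890 × 8.26720e-10 ≈ 2.389e-6 fortnight.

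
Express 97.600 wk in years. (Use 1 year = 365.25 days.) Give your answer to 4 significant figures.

1.870 yr

1 wk = 0.019164956 yr.
97.600 × 0.019164956 ≈ 1.870 yr.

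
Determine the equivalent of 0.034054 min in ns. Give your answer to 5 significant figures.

2.0432 × 10^9 nanoseconds

1 minute = 6.00000 × 10^10 ns.
Then 0.034054 × 6.00000 × 10^10 ≈ 2.0432 × 10^9 ns.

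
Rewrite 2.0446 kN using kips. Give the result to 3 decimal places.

0.460 kips

1 kilonewton = 0.224809 kip.
2.0446 × 0.224809 ≈ 0.460 kip.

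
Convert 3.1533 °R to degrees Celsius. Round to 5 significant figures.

°R = (°C + 273.15) × 9/5.
Applying the formula gives -271.40 °C.

-271.40 °C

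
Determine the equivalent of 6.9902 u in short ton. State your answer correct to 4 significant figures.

1.280 × 10^-29 short tons

1 atomic mass unit = 1.83043 × 10^-30 short ton.
Then 6.9902 × 1.83043 × 10^-30 ≈ 1.280 × 10^-29 short ton.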